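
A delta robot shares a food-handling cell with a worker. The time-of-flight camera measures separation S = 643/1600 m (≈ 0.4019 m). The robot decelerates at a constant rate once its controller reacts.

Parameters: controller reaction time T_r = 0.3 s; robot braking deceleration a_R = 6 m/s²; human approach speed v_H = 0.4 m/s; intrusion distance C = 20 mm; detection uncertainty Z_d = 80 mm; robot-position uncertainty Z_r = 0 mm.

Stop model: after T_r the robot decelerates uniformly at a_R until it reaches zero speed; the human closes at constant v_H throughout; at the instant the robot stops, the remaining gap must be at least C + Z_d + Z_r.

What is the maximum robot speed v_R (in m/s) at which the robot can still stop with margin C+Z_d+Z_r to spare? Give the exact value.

v_R_max = 9/20 m/s = 0.4500 m/s

at the boundary: (1/12)·v² + (11/30)·v + (-291/1600) = 0
  disc = (11/30)² − 4·(1/12)·(-291/1600) = 2809/14400 ; √disc = 53/120
  v_R = (−(11/30) + 53/120) / (2·(1/12)) = 9/20 m/s
check:
braking lasts T_s = (9/20)/6 = 0.0750 s
robot covers v_R·T_r = 0.4500·0.3000 = 0.1350 m before braking
robot covers 0.4500·0.0750 − ½·6.0000·0.0750² = 0.0169 m while stopping
human over T_r+T_s: 0.4000·(0.3000+0.0750) = 0.1500 m
residual clearance needed = 0.0200+0.0800+0.0000 = 0.1000 m
sum ≈ 0.1350+0.0169+0.1500+0.1000 ≈ 0.4019 m = S ✓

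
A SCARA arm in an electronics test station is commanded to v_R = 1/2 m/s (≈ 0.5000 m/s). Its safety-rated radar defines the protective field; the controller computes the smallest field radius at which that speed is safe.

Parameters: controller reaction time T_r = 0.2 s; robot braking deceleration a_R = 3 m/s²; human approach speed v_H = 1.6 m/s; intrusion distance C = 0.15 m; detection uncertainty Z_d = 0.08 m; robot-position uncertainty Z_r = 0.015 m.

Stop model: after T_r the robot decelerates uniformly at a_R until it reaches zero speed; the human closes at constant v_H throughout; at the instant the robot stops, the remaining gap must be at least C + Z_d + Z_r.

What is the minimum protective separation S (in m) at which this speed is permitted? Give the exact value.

S_min = 73/75 m = 0.9733 m

braking lasts T_s = (1/2)/3 = 0.1667 s
robot covers v_R·T_r = 0.5000·0.2000 = 0.1000 m before braking
robot under decel: 0.5000²/(2·3.0000) = 0.0417 m
person approaches 1.6000·(0.2000+0.1667) = 0.5867 m
margins: 0.1500+0.0800+0.0150 = 0.2450 m
S_min ≈ 0.1000+0.0417+0.5867+0.2450  ⇒  S_min = 73/75 m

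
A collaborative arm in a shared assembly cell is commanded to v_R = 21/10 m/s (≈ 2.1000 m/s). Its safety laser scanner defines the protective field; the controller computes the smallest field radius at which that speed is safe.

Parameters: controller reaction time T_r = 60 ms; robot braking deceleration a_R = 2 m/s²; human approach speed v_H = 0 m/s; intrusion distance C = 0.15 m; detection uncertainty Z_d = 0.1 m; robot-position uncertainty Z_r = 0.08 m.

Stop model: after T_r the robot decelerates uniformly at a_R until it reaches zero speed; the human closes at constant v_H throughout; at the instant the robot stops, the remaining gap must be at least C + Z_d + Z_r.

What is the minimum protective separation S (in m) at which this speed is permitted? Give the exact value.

braking lasts T_s = (21/10)/2 = 1.0500 s
robot covers v_R·T_r = 2.1000·0.0600 = 0.1260 m before braking
robot covers 2.1000·1.0500 − ½·2.0000·1.0500² = 1.1025 m while stopping
human over T_r+T_s: 0.0000·(0.0600+1.0500) = 0.0000 m
C+Z_d+Z_r = 0.1500+0.1000+0.0800 = 0.3300 m
S_min ≈ 0.1260+1.1025+0.0000+0.3300  ⇒  S_min = 3117/2000 m

S_min = 3117/2000 m = 1.5585 m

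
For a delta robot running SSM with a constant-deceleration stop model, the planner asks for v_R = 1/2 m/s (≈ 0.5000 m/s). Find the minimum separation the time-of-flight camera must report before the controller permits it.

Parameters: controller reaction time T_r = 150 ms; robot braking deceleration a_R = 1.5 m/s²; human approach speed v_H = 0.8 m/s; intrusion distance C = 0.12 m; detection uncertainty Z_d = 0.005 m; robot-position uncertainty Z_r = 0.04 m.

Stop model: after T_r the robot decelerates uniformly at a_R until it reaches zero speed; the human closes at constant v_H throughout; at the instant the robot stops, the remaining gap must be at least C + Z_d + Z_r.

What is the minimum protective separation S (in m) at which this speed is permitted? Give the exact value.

braking lasts T_s = (1/2)/(3/2) = 0.3333 s
robot covers v_R·T_r = 0.5000·0.1500 = 0.0750 m before braking
braking distance = 0.5000²/(2·1.5000) = 0.0833 m
human over T_r+T_s: 0.8000·(0.1500+0.3333) = 0.3867 m
C+Z_d+Z_r = 0.1200+0.0050+0.0400 = 0.1650 m
S_min ≈ 0.0750+0.0833+0.3867+0.1650  ⇒  S_min = 71/100 m

S_min = 71/100 m = 0.7100 m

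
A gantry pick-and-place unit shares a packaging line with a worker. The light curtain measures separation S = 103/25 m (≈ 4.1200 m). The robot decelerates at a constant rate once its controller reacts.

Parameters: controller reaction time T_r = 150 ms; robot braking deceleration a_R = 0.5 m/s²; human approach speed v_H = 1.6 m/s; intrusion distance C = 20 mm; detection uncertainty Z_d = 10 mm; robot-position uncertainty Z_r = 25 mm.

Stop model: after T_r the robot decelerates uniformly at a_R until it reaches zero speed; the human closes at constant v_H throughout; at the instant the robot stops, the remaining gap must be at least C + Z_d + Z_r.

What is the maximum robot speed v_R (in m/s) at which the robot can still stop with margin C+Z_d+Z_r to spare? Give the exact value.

at the boundary: (1)·v² + (67/20)·v + (-153/40) = 0
  disc = (67/20)² − 4·(1)·(-153/40) = 10609/400 ; √disc = 103/20
  v_R = (−(67/20) + 103/20) / (2·(1)) = 9/10 m/s
check:
stop time T_s = (9/10)/(1/2) = 1.8000 s
robot in T_r: 0.9000·0.1500 = 0.1350 m
robot under decel: 0.9000²/(2·0.5000) = 0.8100 m
human closes 1.6000·1.9500 = 3.1200 m
C+Z_d+Z_r = 0.0200+0.0100+0.0250 = 0.0550 m
sum ≈ 0.1350+0.8100+3.1200+0.0550 ≈ 4.1200 m = S ✓

v_R_max = 9/10 m/s = 0.9000 m/s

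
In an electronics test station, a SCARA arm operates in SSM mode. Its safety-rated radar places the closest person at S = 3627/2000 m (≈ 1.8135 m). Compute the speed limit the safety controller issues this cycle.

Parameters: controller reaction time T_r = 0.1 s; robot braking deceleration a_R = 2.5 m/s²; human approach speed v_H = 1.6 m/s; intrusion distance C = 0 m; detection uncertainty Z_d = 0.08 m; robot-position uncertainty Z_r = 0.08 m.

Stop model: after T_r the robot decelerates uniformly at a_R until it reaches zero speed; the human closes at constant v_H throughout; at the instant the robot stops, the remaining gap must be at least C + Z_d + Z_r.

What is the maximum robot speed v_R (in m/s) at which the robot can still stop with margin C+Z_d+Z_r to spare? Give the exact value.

collect terms ⇒ (1/5)·v_R² + (37/50)·v_R + (-2987/2000) = 0
  disc = (37/50)² − 4·(1/5)·(-2987/2000) = 1089/625 ; √disc = 33/25
  v_R = (−(37/50) + 33/25) / (2·(1/5)) = 29/20 m/s
check:
braking lasts T_s = (29/20)/(5/2) = 0.5800 s
robot in T_r: 1.4500·0.1000 = 0.1450 m
robot under decel: 1.4500²/(2·2.5000) = 0.4205 m
human closes 1.6000·0.6800 = 1.0880 m
C+Z_d+Z_r = 0.0000+0.0800+0.0800 = 0.1600 m
sum ≈ 0.1450+0.4205+1.0880+0.1600 ≈ 1.8135 m = S ✓

v_R_max = 29/20 m/s = 1.4500 m/s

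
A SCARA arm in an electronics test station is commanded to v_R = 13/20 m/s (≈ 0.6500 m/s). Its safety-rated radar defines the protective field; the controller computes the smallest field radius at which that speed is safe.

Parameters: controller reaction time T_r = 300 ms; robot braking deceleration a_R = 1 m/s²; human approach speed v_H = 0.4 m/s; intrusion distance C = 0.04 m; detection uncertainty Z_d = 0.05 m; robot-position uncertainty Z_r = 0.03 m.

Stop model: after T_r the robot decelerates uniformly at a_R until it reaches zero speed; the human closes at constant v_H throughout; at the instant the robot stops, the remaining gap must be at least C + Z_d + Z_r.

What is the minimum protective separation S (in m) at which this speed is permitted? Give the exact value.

T_s = v_R/a_R = (13/20)/1 = 0.6500 s
reaction-phase robot travel = 0.6500·0.3000 = 0.1950 m
braking distance = 0.6500²/(2·1.0000) = 0.2112 m
person approaches 0.4000·(0.3000+0.6500) = 0.3800 m
C+Z_d+Z_r = 0.0400+0.0500+0.0300 = 0.1200 m
S_min ≈ 0.1950+0.2112+0.3800+0.1200  ⇒  S_min = 29/32 m

S_min = 29/32 m = 0.9062 m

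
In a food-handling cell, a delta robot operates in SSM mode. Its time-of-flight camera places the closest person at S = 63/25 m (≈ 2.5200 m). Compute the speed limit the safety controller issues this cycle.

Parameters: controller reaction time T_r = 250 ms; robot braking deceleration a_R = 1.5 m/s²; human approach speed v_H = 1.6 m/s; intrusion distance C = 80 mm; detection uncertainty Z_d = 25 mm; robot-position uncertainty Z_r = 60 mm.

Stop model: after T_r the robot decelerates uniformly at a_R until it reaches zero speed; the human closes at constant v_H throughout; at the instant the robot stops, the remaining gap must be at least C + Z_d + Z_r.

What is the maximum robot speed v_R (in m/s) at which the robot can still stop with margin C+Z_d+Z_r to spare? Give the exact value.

v_R_max = 23/20 m/s = 1.1500 m/s

at the boundary: (1/3)·v² + (79/60)·v + (-391/200) = 0
  disc = (79/60)² − 4·(1/3)·(-391/200) = 625/144 ; √disc = 25/12
  v_R = (−(79/60) + 25/12) / (2·(1/3)) = 23/20 m/s
check:
T_s = v_R/a_R = (23/20)/(3/2) = 0.7667 s
reaction-phase robot travel = 1.1500·0.2500 = 0.2875 m
robot under decel: 1.1500²/(2·1.5000) = 0.4408 m
human closes 1.6000·1.0167 = 1.6267 m
C+Z_d+Z_r = 0.0800+0.0250+0.0600 = 0.1650 m
sum ≈ 0.2875+0.4408+1.6267+0.1650 ≈ 2.5200 m = S ✓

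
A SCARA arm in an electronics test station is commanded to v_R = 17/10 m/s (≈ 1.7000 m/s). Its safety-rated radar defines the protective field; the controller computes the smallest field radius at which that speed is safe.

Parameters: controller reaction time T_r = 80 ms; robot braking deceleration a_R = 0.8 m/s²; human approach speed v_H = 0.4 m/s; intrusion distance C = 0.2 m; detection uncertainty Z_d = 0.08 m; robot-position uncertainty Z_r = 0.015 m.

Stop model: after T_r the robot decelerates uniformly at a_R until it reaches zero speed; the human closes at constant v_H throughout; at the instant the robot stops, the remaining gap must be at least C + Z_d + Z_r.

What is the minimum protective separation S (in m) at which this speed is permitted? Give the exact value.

S_min = 12477/4000 m = 3.1193 m

braking lasts T_s = (17/10)/(4/5) = 2.1250 s
robot in T_r: 1.7000·0.0800 = 0.1360 m
robot covers 1.7000·2.1250 − ½·0.8000·2.1250² = 1.8062 m while stopping
human closes 0.4000·2.2050 = 0.8820 m
residual clearance needed = 0.2000+0.0800+0.0150 = 0.2950 m
S_min ≈ 0.1360+1.8062+0.8820+0.2950  ⇒  S_min = 12477/4000 m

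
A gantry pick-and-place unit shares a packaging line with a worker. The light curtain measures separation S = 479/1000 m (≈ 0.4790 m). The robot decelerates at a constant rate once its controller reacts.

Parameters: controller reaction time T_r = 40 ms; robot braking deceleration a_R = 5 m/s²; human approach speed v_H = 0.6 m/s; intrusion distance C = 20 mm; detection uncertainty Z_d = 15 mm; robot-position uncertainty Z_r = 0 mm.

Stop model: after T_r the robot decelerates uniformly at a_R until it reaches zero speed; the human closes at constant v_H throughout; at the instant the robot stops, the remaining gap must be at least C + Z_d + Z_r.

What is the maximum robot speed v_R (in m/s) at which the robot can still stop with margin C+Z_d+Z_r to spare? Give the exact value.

at the boundary: (1/10)·v² + (4/25)·v + (-21/50) = 0
  disc = (4/25)² − 4·(1/10)·(-21/50) = 121/625 ; √disc = 11/25
  v_R = (−(4/25) + 11/25) / (2·(1/10)) = 7/5 m/s
check:
braking lasts T_s = (7/5)/5 = 0.2800 s
reaction-phase robot travel = 1.4000·0.0400 = 0.0560 m
braking distance = 1.4000²/(2·5.0000) = 0.1960 m
person approaches 0.6000·(0.0400+0.2800) = 0.1920 m
C+Z_d+Z_r = 0.0200+0.0150+0.0000 = 0.0350 m
sum ≈ 0.0560+0.1960+0.1920+0.0350 ≈ 0.4790 m = S ✓

v_R_max = 7/5 m/s = 1.4000 m/s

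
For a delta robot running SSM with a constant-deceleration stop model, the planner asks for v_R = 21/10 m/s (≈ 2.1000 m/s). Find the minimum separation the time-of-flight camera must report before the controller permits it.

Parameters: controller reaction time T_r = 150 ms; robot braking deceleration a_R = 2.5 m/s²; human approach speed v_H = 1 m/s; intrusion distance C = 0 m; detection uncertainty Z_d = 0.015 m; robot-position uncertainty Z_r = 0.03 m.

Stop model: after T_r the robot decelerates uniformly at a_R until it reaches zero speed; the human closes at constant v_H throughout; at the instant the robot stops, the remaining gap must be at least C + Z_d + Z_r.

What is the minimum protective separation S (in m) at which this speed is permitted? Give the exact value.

S_min = 279/125 m = 2.2320 m

T_s = v_R/a_R = (21/10)/(5/2) = 0.8400 s
robot in T_r: 2.1000·0.1500 = 0.3150 m
braking distance = 2.1000²/(2·2.5000) = 0.8820 m
person approaches 1.0000·(0.1500+0.8400) = 0.9900 m
C+Z_d+Z_r = 0.0000+0.0150+0.0300 = 0.0450 m
S_min ≈ 0.3150+0.8820+0.9900+0.0450  ⇒  S_min = 279/125 m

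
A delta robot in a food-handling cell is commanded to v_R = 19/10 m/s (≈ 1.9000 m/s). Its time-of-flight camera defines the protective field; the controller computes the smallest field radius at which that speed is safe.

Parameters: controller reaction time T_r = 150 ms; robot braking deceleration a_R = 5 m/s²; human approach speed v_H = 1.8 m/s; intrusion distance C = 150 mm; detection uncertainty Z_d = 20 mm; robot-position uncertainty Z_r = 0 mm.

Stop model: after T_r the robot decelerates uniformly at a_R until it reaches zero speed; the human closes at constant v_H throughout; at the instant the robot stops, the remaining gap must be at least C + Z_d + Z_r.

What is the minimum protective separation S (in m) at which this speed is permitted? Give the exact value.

T_s = v_R/a_R = (19/10)/5 = 0.3800 s
robot covers v_R·T_r = 1.9000·0.1500 = 0.2850 m before braking
braking distance = 1.9000²/(2·5.0000) = 0.3610 m
human closes 1.8000·0.5300 = 0.9540 m
residual clearance needed = 0.1500+0.0200+0.0000 = 0.1700 m
S_min ≈ 0.2850+0.3610+0.9540+0.1700  ⇒  S_min = 177/100 m

S_min = 177/100 m = 1.7700 m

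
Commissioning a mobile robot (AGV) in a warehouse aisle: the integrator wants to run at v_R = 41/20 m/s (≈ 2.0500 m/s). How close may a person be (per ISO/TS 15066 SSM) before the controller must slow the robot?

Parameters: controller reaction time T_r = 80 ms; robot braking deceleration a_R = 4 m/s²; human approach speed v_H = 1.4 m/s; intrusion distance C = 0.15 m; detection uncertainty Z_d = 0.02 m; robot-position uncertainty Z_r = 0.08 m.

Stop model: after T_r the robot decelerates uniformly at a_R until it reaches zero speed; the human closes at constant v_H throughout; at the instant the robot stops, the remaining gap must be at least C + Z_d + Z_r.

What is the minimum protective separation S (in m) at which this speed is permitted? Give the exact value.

S_min = 28301/16000 m = 1.7688 m

braking lasts T_s = (41/20)/4 = 0.5125 s
robot in T_r: 2.0500·0.0800 = 0.1640 m
robot covers 2.0500·0.5125 − ½·4.0000·0.5125² = 0.5253 m while stopping
human closes 1.4000·0.5925 = 0.8295 m
margins: 0.1500+0.0200+0.0800 = 0.2500 m
S_min ≈ 0.1640+0.5253+0.8295+0.2500  ⇒  S_min = 28301/16000 m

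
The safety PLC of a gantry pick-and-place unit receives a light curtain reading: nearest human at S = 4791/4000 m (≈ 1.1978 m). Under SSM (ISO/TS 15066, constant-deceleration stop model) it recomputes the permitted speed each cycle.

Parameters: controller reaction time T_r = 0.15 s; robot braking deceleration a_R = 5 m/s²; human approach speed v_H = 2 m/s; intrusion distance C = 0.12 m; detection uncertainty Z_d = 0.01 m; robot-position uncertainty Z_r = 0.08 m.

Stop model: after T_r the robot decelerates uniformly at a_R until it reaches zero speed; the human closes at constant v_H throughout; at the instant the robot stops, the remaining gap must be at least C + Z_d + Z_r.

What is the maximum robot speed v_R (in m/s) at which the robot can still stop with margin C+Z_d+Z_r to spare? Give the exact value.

at the boundary: (1/10)·v² + (11/20)·v + (-2751/4000) = 0
  disc = (11/20)² − 4·(1/10)·(-2751/4000) = 361/625 ; √disc = 19/25
  v_R = (−(11/20) + 19/25) / (2·(1/10)) = 21/20 m/s
check:
T_s = v_R/a_R = (21/20)/5 = 0.2100 s
reaction-phase robot travel = 1.0500·0.1500 = 0.1575 m
robot covers 1.0500·0.2100 − ½·5.0000·0.2100² = 0.1103 m while stopping
human closes 2.0000·0.3600 = 0.7200 m
C+Z_d+Z_r = 0.1200+0.0100+0.0800 = 0.2100 m
sum ≈ 0.1575+0.1103+0.7200+0.2100 ≈ 1.1978 m = S ✓

v_R_max = 21/20 m/s = 1.0500 m/s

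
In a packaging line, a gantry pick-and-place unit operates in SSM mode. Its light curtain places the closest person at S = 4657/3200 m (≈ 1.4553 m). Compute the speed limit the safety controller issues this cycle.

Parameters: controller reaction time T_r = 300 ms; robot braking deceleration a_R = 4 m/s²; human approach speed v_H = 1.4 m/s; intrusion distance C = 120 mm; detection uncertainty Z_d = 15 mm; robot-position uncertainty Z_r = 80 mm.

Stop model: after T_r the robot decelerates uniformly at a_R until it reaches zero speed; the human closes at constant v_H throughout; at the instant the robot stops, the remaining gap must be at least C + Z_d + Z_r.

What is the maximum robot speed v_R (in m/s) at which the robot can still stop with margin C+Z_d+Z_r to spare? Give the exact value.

collect terms ⇒ (1/8)·v_R² + (13/20)·v_R + (-105/128) = 0
  disc = (13/20)² − 4·(1/8)·(-105/128) = 5329/6400 ; √disc = 73/80
  v_R = (−(13/20) + 73/80) / (2·(1/8)) = 21/20 m/s
check:
T_s = v_R/a_R = (21/20)/4 = 0.2625 s
robot covers v_R·T_r = 1.0500·0.3000 = 0.3150 m before braking
robot covers 1.0500·0.2625 − ½·4.0000·0.2625² = 0.1378 m while stopping
human closes 1.4000·0.5625 = 0.7875 m
C+Z_d+Z_r = 0.1200+0.0150+0.0800 = 0.2150 m
sum ≈ 0.3150+0.1378+0.7875+0.2150 ≈ 1.4553 m = S ✓

v_R_max = 21/20 m/s = 1.0500 m/s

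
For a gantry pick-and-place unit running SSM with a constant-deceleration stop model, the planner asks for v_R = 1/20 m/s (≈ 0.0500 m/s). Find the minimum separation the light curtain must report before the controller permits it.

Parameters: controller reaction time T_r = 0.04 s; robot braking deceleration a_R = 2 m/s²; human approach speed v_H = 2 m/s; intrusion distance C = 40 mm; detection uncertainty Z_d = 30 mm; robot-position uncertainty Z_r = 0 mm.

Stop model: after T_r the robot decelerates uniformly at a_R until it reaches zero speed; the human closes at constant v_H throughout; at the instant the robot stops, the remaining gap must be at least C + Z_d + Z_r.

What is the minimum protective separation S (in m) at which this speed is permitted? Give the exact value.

stop time T_s = (1/20)/2 = 0.0250 s
robot covers v_R·T_r = 0.0500·0.0400 = 0.0020 m before braking
braking distance = 0.0500²/(2·2.0000) = 0.0006 m
human closes 2.0000·0.0650 = 0.1300 m
margins: 0.0400+0.0300+0.0000 = 0.0700 m
S_min ≈ 0.0020+0.0006+0.1300+0.0700  ⇒  S_min = 1621/8000 m

S_min = 1621/8000 m = 0.2026 m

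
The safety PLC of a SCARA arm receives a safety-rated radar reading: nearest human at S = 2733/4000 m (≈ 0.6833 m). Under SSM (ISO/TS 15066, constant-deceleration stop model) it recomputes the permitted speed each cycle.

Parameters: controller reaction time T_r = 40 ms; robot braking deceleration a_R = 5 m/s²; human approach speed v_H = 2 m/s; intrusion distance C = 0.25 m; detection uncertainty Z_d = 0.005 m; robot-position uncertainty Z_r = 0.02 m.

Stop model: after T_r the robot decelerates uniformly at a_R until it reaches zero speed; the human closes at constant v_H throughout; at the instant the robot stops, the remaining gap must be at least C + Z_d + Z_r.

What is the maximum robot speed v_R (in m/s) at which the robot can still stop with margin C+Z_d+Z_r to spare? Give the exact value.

v_R_max = 13/20 m/s = 0.6500 m/s

quadratic (1/10)·v² + (11/25)·v + (-1313/4000) = 0
  disc = (11/25)² − 4·(1/10)·(-1313/4000) = 3249/10000 ; √disc = 57/100
  v_R = (−(11/25) + 57/100) / (2·(1/10)) = 13/20 m/s
check:
braking lasts T_s = (13/20)/5 = 0.1300 s
reaction-phase robot travel = 0.6500·0.0400 = 0.0260 m
robot covers 0.6500·0.1300 − ½·5.0000·0.1300² = 0.0423 m while stopping
human closes 2.0000·0.1700 = 0.3400 m
residual clearance needed = 0.2500+0.0050+0.0200 = 0.2750 m
sum ≈ 0.0260+0.0423+0.3400+0.2750 ≈ 0.6833 m = S ✓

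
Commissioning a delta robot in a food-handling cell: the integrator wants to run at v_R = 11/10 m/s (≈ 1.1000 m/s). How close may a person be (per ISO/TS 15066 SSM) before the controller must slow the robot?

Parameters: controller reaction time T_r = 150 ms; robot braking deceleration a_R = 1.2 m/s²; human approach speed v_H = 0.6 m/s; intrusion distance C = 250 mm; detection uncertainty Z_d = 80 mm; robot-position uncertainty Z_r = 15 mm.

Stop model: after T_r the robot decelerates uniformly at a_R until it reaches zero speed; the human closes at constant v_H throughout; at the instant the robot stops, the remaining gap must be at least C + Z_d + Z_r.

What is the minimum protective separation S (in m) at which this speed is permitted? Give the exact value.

T_s = v_R/a_R = (11/10)/(6/5) = 0.9167 s
robot covers v_R·T_r = 1.1000·0.1500 = 0.1650 m before braking
robot covers 1.1000·0.9167 − ½·1.2000·0.9167² = 0.5042 m while stopping
human over T_r+T_s: 0.6000·(0.1500+0.9167) = 0.6400 m
residual clearance needed = 0.2500+0.0800+0.0150 = 0.3450 m
S_min ≈ 0.1650+0.5042+0.6400+0.3450  ⇒  S_min = 397/240 m

S_min = 397/240 m = 1.6542 m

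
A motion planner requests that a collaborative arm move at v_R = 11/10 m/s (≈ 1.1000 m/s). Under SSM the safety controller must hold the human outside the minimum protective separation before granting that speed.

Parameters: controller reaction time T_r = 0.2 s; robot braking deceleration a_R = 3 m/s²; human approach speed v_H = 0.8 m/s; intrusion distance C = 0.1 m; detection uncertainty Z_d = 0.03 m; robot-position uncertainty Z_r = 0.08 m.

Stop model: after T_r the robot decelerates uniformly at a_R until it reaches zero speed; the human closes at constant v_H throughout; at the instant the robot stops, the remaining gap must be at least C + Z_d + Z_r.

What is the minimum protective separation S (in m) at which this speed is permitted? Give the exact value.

S_min = 217/200 m = 1.0850 m

T_s = v_R/a_R = (11/10)/3 = 0.3667 s
robot covers v_R·T_r = 1.1000·0.2000 = 0.2200 m before braking
robot under decel: 1.1000²/(2·3.0000) = 0.2017 m
human over T_r+T_s: 0.8000·(0.2000+0.3667) = 0.4533 m
residual clearance needed = 0.1000+0.0300+0.0800 = 0.2100 m
S_min ≈ 0.2200+0.2017+0.4533+0.2100  ⇒  S_min = 217/200 m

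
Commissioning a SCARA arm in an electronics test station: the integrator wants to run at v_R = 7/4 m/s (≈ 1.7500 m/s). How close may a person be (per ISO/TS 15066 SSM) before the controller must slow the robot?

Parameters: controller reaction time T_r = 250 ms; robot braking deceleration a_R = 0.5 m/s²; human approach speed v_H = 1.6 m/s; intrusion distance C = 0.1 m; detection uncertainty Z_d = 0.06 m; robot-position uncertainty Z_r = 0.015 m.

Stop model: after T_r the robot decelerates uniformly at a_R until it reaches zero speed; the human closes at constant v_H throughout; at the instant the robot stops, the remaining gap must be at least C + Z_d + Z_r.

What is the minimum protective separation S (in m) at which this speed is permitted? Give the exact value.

stop time T_s = (7/4)/(1/2) = 3.5000 s
robot covers v_R·T_r = 1.7500·0.2500 = 0.4375 m before braking
braking distance = 1.7500²/(2·0.5000) = 3.0625 m
person approaches 1.6000·(0.2500+3.5000) = 6.0000 m
residual clearance needed = 0.1000+0.0600+0.0150 = 0.1750 m
S_min ≈ 0.4375+3.0625+6.0000+0.1750  ⇒  S_min = 387/40 m

S_min = 387/40 m = 9.6750 m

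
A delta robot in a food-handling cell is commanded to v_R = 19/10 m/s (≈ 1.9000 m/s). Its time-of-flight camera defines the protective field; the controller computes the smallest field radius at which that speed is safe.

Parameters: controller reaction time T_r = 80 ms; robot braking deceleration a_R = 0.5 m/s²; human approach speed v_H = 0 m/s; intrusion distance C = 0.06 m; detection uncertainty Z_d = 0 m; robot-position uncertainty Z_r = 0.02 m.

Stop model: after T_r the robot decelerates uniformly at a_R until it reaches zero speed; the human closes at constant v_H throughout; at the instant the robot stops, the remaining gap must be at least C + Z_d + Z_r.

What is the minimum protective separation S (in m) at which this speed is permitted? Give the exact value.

S_min = 1921/500 m = 3.8420 m

T_s = v_R/a_R = (19/10)/(1/2) = 3.8000 s
reaction-phase robot travel = 1.9000·0.0800 = 0.1520 m
braking distance = 1.9000²/(2·0.5000) = 3.6100 m
person approaches 0.0000·(0.0800+3.8000) = 0.0000 m
margins: 0.0600+0.0000+0.0200 = 0.0800 m
S_min ≈ 0.1520+3.6100+0.0000+0.0800  ⇒  S_min = 1921/500 m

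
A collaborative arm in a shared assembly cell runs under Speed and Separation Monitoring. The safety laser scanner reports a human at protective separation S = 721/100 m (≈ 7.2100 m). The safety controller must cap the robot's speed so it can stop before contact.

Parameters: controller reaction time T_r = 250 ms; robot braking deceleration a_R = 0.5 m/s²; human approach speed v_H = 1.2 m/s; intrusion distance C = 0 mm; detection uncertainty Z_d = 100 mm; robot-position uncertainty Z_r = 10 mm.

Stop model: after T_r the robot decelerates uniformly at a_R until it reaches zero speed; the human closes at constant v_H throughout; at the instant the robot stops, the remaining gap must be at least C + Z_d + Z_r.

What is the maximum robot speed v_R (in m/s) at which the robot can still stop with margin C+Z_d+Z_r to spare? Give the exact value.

at the boundary: (1)·v² + (53/20)·v + (-34/5) = 0
  disc = (53/20)² − 4·(1)·(-34/5) = 13689/400 ; √disc = 117/20
  v_R = (−(53/20) + 117/20) / (2·(1)) = 8/5 m/s
check:
braking lasts T_s = (8/5)/(1/2) = 3.2000 s
reaction-phase robot travel = 1.6000·0.2500 = 0.4000 m
robot covers 1.6000·3.2000 − ½·0.5000·3.2000² = 2.5600 m while stopping
human over T_r+T_s: 1.2000·(0.2500+3.2000) = 4.1400 m
residual clearance needed = 0.0000+0.1000+0.0100 = 0.1100 m
sum ≈ 0.4000+2.5600+4.1400+0.1100 ≈ 7.2100 m = S ✓

v_R_max = 8/5 m/s = 1.6000 m/s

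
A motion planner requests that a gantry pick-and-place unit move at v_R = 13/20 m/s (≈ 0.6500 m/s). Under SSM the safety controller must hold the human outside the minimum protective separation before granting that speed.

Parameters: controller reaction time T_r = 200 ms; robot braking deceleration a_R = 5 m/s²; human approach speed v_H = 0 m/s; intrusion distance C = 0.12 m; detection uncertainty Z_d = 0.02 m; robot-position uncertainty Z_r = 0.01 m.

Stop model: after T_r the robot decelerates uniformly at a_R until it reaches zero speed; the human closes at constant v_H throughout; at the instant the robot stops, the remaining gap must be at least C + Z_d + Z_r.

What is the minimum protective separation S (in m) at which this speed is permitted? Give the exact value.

braking lasts T_s = (13/20)/5 = 0.1300 s
reaction-phase robot travel = 0.6500·0.2000 = 0.1300 m
robot covers 0.6500·0.1300 − ½·5.0000·0.1300² = 0.0423 m while stopping
human closes 0.0000·0.3300 = 0.0000 m
margins: 0.1200+0.0200+0.0100 = 0.1500 m
S_min ≈ 0.1300+0.0423+0.0000+0.1500  ⇒  S_min = 1289/4000 m

S_min = 1289/4000 m = 0.3222 m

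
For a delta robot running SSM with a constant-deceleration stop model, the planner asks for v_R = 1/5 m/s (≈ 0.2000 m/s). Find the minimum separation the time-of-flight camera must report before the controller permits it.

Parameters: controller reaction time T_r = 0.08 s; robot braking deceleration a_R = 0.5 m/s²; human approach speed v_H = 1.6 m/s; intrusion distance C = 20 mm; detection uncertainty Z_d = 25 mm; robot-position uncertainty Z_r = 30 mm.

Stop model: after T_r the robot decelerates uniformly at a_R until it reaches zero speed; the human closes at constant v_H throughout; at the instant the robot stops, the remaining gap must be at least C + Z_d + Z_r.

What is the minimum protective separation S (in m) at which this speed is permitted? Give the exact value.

stop time T_s = (1/5)/(1/2) = 0.4000 s
robot covers v_R·T_r = 0.2000·0.0800 = 0.0160 m before braking
braking distance = 0.2000²/(2·0.5000) = 0.0400 m
human closes 1.6000·0.4800 = 0.7680 m
residual clearance needed = 0.0200+0.0250+0.0300 = 0.0750 m
S_min ≈ 0.0160+0.0400+0.7680+0.0750  ⇒  S_min = 899/1000 m

S_min = 899/1000 m = 0.8990 m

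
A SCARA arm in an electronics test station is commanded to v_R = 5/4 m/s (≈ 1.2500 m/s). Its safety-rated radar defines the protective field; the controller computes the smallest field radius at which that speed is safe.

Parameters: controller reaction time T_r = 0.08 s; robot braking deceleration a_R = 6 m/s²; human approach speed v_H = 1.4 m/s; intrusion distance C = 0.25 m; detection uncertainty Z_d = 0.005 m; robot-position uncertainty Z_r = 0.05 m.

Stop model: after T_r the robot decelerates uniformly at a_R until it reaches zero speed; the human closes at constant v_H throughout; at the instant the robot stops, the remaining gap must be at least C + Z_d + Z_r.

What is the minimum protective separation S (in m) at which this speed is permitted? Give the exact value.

stop time T_s = (5/4)/6 = 0.2083 s
robot covers v_R·T_r = 1.2500·0.0800 = 0.1000 m before braking
braking distance = 1.2500²/(2·6.0000) = 0.1302 m
person approaches 1.4000·(0.0800+0.2083) = 0.4037 m
C+Z_d+Z_r = 0.2500+0.0050+0.0500 = 0.3050 m
S_min ≈ 0.1000+0.1302+0.4037+0.3050  ⇒  S_min = 7511/8000 m

S_min = 7511/8000 m = 0.9389 m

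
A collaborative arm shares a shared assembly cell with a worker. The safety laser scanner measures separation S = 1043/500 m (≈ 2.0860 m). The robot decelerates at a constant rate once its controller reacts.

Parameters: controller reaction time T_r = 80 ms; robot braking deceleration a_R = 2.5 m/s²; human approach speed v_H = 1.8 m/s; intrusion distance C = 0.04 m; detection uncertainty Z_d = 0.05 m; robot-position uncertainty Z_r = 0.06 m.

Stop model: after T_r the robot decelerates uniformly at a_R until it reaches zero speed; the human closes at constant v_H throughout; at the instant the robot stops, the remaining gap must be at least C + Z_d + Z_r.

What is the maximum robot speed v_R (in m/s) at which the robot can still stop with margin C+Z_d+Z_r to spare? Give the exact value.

at the boundary: (1/5)·v² + (4/5)·v + (-224/125) = 0
  disc = (4/5)² − 4·(1/5)·(-224/125) = 1296/625 ; √disc = 36/25
  v_R = (−(4/5) + 36/25) / (2·(1/5)) = 8/5 m/s
check:
stop time T_s = (8/5)/(5/2) = 0.6400 s
robot in T_r: 1.6000·0.0800 = 0.1280 m
braking distance = 1.6000²/(2·2.5000) = 0.5120 m
human over T_r+T_s: 1.8000·(0.0800+0.6400) = 1.2960 m
C+Z_d+Z_r = 0.0400+0.0500+0.0600 = 0.1500 m
sum ≈ 0.1280+0.5120+1.2960+0.1500 ≈ 2.0860 m = S ✓

v_R_max = 8/5 m/s = 1.6000 m/s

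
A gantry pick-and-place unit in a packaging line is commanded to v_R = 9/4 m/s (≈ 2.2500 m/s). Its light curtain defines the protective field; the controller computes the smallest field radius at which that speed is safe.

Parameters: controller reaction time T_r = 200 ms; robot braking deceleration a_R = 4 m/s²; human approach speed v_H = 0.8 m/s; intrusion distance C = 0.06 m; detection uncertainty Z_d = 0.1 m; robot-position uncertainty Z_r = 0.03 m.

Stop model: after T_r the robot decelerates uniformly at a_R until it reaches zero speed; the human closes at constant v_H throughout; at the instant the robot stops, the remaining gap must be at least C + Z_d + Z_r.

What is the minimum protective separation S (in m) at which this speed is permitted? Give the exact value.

T_s = v_R/a_R = (9/4)/4 = 0.5625 s
robot covers v_R·T_r = 2.2500·0.2000 = 0.4500 m before braking
braking distance = 2.2500²/(2·4.0000) = 0.6328 m
human closes 0.8000·0.7625 = 0.6100 m
residual clearance needed = 0.0600+0.1000+0.0300 = 0.1900 m
S_min ≈ 0.4500+0.6328+0.6100+0.1900  ⇒  S_min = 241/128 m

S_min = 241/128 m = 1.8828 m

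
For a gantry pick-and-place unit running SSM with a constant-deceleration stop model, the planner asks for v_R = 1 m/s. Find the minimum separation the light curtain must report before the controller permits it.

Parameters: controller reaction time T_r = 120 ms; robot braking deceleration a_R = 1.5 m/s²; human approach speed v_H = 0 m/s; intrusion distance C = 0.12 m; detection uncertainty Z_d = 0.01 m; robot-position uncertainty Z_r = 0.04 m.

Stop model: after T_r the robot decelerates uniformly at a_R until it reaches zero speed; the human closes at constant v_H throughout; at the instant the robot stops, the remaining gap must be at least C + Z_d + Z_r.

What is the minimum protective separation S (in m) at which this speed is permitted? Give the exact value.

stop time T_s = 1/(3/2) = 0.6667 s
reaction-phase robot travel = 1.0000·0.1200 = 0.1200 m
robot under decel: 1.0000²/(2·1.5000) = 0.3333 m
human over T_r+T_s: 0.0000·(0.1200+0.6667) = 0.0000 m
margins: 0.1200+0.0100+0.0400 = 0.1700 m
S_min ≈ 0.1200+0.3333+0.0000+0.1700  ⇒  S_min = 187/300 m

S_min = 187/300 m = 0.6233 m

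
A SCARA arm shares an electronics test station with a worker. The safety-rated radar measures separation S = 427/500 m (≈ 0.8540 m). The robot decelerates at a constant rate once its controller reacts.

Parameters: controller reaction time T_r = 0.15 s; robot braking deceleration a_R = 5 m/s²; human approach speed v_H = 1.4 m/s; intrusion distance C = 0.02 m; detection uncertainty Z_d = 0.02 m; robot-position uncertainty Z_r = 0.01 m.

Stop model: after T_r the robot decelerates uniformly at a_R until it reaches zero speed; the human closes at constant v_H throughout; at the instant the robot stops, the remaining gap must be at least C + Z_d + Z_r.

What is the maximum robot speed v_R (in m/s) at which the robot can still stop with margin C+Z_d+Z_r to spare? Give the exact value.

quadratic (1/10)·v² + (43/100)·v + (-297/500) = 0
  disc = (43/100)² − 4·(1/10)·(-297/500) = 169/400 ; √disc = 13/20
  v_R = (−(43/100) + 13/20) / (2·(1/10)) = 11/10 m/s
check:
T_s = v_R/a_R = (11/10)/5 = 0.2200 s
reaction-phase robot travel = 1.1000·0.1500 = 0.1650 m
robot under decel: 1.1000²/(2·5.0000) = 0.1210 m
human closes 1.4000·0.3700 = 0.5180 m
residual clearance needed = 0.0200+0.0200+0.0100 = 0.0500 m
sum ≈ 0.1650+0.1210+0.5180+0.0500 ≈ 0.8540 m = S ✓

v_R_max = 11/10 m/s = 1.1000 m/s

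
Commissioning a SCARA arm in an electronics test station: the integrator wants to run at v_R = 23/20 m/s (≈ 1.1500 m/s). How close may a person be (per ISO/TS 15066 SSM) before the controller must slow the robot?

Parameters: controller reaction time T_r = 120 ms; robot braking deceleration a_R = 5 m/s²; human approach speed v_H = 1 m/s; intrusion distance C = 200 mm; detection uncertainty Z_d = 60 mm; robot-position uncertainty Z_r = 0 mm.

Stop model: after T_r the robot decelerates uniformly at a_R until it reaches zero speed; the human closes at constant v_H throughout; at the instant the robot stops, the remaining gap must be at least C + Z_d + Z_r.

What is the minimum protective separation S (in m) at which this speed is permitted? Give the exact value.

S_min = 3521/4000 m = 0.8802 m

T_s = v_R/a_R = (23/20)/5 = 0.2300 s
robot in T_r: 1.1500·0.1200 = 0.1380 m
braking distance = 1.1500²/(2·5.0000) = 0.1323 m
person approaches 1.0000·(0.1200+0.2300) = 0.3500 m
C+Z_d+Z_r = 0.2000+0.0600+0.0000 = 0.2600 m
S_min ≈ 0.1380+0.1323+0.3500+0.2600  ⇒  S_min = 3521/4000 m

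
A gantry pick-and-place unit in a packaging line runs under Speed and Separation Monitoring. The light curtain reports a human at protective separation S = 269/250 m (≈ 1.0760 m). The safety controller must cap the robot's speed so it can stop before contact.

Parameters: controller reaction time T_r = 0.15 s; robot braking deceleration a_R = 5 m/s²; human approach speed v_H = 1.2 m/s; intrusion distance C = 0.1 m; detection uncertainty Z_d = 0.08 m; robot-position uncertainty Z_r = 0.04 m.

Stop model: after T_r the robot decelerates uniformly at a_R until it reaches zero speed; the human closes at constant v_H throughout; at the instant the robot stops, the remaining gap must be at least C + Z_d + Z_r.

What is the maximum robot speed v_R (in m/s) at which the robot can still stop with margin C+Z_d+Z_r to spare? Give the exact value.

v_R_max = 13/10 m/s = 1.3000 m/s

collect terms ⇒ (1/10)·v_R² + (39/100)·v_R + (-169/250) = 0
  disc = (39/100)² − 4·(1/10)·(-169/250) = 169/400 ; √disc = 13/20
  v_R = (−(39/100) + 13/20) / (2·(1/10)) = 13/10 m/s
check:
stop time T_s = (13/10)/5 = 0.2600 s
reaction-phase robot travel = 1.3000·0.1500 = 0.1950 m
robot under decel: 1.3000²/(2·5.0000) = 0.1690 m
person approaches 1.2000·(0.1500+0.2600) = 0.4920 m
C+Z_d+Z_r = 0.1000+0.0800+0.0400 = 0.2200 m
sum ≈ 0.1950+0.1690+0.4920+0.2200 ≈ 1.0760 m = S ✓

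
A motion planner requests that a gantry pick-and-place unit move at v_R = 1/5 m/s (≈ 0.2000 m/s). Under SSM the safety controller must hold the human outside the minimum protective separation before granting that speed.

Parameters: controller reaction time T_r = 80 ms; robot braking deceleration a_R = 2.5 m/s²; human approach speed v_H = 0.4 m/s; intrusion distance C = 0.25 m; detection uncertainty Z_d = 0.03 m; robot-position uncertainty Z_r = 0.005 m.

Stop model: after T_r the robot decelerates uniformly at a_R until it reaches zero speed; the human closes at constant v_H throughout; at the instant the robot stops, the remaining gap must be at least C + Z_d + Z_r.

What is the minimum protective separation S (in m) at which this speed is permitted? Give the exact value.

S_min = 373/1000 m = 0.3730 m

stop time T_s = (1/5)/(5/2) = 0.0800 s
robot in T_r: 0.2000·0.0800 = 0.0160 m
robot under decel: 0.2000²/(2·2.5000) = 0.0080 m
human over T_r+T_s: 0.4000·(0.0800+0.0800) = 0.0640 m
C+Z_d+Z_r = 0.2500+0.0300+0.0050 = 0.2850 m
S_min ≈ 0.0160+0.0080+0.0640+0.2850  ⇒  S_min = 373/1000 m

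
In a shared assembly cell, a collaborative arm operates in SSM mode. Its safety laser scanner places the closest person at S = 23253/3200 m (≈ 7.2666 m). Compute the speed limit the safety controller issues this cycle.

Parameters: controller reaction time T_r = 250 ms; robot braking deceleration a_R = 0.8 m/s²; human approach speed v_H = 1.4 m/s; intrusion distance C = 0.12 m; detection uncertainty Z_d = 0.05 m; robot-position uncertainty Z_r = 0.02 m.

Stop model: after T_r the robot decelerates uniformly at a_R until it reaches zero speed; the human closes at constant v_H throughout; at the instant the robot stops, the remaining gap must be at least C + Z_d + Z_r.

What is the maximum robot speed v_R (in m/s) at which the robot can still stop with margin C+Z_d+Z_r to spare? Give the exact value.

collect terms ⇒ (5/8)·v_R² + (2)·v_R + (-861/128) = 0
  disc = (2)² − 4·(5/8)·(-861/128) = 5329/256 ; √disc = 73/16
  v_R = (−(2) + 73/16) / (2·(5/8)) = 41/20 m/s
check:
T_s = v_R/a_R = (41/20)/(4/5) = 2.5625 s
robot covers v_R·T_r = 2.0500·0.2500 = 0.5125 m before braking
braking distance = 2.0500²/(2·0.8000) = 2.6266 m
human over T_r+T_s: 1.4000·(0.2500+2.5625) = 3.9375 m
residual clearance needed = 0.1200+0.0500+0.0200 = 0.1900 m
sum ≈ 0.5125+2.6266+3.9375+0.1900 ≈ 7.2666 m = S ✓

v_R_max = 41/20 m/s = 2.0500 m/s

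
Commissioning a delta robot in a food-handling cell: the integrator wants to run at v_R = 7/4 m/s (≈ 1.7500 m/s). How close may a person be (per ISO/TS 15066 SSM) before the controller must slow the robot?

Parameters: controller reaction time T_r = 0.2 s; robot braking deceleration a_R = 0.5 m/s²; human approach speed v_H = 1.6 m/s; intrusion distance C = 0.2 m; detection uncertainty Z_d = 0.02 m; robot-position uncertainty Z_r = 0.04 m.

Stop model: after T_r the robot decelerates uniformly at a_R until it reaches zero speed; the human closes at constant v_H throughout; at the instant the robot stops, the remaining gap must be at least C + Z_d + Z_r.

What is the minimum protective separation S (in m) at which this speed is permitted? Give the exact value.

stop time T_s = (7/4)/(1/2) = 3.5000 s
robot covers v_R·T_r = 1.7500·0.2000 = 0.3500 m before braking
robot under decel: 1.7500²/(2·0.5000) = 3.0625 m
human over T_r+T_s: 1.6000·(0.2000+3.5000) = 5.9200 m
C+Z_d+Z_r = 0.2000+0.0200+0.0400 = 0.2600 m
S_min ≈ 0.3500+3.0625+5.9200+0.2600  ⇒  S_min = 3837/400 m

S_min = 3837/400 m = 9.5925 m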